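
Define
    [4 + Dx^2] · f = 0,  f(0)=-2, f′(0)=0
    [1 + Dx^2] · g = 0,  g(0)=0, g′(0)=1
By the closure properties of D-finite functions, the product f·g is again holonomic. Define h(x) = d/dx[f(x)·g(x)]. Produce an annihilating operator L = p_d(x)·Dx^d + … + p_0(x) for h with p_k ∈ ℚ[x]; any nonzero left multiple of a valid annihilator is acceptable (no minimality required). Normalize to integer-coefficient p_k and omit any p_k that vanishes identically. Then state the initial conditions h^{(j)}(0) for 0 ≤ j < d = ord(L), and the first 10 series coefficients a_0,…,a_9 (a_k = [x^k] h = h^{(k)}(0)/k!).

L = 9 + 10·Dx^2 + Dx^4  (order 4).
h: a_k = -2, 0, 13, 0, -121/12, 0, 1093/360, 0, -9841/20160, 0, …
ICs: h(0) = -2, h′(0) = 0, h′′(0) = 26, h′′′(0) = 0.

f: a_k = -2, 0, 4, 0, -4/3, 0, 8/45, 0, -4/315, 0, …
g: a_k = 0, 1, 0, -1/6, 0, 1/120, 0, -1/5040, 0, 1/362880, …
h₀=f·g: eliminate ⇒ L₀, order ≤ 2·2.
h₀' ⇒ L via d/dx closure of L₀.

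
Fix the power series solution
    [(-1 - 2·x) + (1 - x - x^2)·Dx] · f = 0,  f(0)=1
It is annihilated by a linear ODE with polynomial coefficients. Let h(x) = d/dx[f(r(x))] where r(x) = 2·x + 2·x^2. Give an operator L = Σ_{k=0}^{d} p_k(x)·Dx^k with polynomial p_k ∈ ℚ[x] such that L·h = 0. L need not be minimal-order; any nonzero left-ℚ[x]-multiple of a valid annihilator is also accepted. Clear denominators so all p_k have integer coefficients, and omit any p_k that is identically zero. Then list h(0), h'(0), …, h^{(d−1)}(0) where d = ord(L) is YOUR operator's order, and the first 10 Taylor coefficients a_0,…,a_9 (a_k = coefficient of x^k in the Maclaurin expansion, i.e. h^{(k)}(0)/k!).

f: a_k = 1, 1, 2, 3, 5, 8, 13, 21, 34, 55, …
f∘r: x↦r, Dx↦Dx/r' in L_f ⇒ L₀.
Derive L from L₀ (diff closure).
L = (10 + 20·x + 60·x^2 + 80·x^3 + 40·x^4) + (-1 + 10·x^2 + 20·x^3 + 20·x^4 + 8·x^5)·Dx  (order 1).
h: a_k = 2, 20, 120, 640, 3240, 15696, 73920, 341120, 1549440, 6951040, …
ICs: h(0) = 2.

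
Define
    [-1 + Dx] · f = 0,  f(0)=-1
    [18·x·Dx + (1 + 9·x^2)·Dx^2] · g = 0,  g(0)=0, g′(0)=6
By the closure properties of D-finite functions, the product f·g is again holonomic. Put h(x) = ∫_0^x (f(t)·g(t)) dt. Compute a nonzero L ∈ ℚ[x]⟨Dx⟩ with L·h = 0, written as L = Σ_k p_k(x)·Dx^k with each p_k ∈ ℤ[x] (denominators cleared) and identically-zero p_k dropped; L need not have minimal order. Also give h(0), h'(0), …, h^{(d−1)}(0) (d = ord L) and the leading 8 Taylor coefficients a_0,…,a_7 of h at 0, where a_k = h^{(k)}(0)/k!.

f: a_k = -1, -1, -1/2, -1/6, -1/24, -1/120, -1/720, -1/5040, …
g: a_k = 0, 6, 0, -18, 0, 486/5, 0, -4374/7, …
Sym-product of L_f,L_g gives L₀ (≤ ord 2).
h=∫h₀ ⇒ L = L₀·Dx.
L = (1 - 18·x + 9·x^2)·Dx + (-2 + 18·x - 18·x^2)·Dx^2 + (1 + 9·x^2)·Dx^3  (order 3).
h: a_k = 0, 0, -3, -2, 15/4, 17/5, -1769/120, -377/28, …
ICs: h(0) = 0, h′(0) = 0, h′′(0) = -6.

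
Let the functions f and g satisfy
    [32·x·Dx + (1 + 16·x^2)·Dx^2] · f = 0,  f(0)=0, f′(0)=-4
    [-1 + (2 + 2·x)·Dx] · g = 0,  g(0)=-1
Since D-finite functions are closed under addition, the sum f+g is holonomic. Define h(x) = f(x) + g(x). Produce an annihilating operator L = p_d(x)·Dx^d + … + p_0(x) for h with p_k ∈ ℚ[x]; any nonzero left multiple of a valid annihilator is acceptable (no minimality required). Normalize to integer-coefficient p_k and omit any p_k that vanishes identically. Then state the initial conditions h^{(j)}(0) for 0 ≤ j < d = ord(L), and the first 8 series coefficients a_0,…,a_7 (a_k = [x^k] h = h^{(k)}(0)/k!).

f: a_k = 0, -4, 0, 64/3, 0, -1024/5, 0, 16384/7, …
g: a_k = -1, -1/2, 1/8, -1/16, 5/128, -7/256, 21/1024, -33/2048, …
h₀=f+g: left-lcm gives L₀, ord ≤ 3.
L = (-64 - 160·x + 3072·x^2 + 1536·x^3)·Dx + (-131 - 256·x + 5920·x^2 + 12288·x^3 + 5376·x^4)·Dx^2 + (-2 + 126·x + 192·x^2 + 2112·x^3 + 3584·x^4 + 1536·x^5)·Dx^3  (order 3).
h: a_k = -1, -9/2, 1/8, 1021/48, 5/128, -262179/1280, 21/1024, 33554201/14336, …
ICs: h(0) = -1, h′(0) = -9/2, h′′(0) = 1/4.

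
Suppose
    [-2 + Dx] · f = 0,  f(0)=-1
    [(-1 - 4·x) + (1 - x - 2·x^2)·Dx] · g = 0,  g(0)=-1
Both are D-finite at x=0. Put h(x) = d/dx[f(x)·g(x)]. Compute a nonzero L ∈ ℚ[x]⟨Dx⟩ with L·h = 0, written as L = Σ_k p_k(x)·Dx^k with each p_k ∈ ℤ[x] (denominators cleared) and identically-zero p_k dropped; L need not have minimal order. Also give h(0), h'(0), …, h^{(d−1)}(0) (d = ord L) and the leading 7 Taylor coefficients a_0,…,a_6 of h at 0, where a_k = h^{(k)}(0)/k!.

f: a_k = -1, -2, -2, -4/3, -2/3, -4/15, -4/45, …
g: a_k = -1, -1, -3, -5, -11, -21, -43, …
Sym-product of L_f,L_g gives L₀ (≤ ord 1).
Derive L from L₀ (diff closure).
L = (14 + 16·x - 12·x^2 - 16·x^3 + 16·x^4) + (-3 + x + 12·x^2 - 8·x^4)·Dx  (order 1).
h: a_k = 3, 14, 43, 116, 869/3, 10442/15, 8117/5, …
ICs: h(0) = 3.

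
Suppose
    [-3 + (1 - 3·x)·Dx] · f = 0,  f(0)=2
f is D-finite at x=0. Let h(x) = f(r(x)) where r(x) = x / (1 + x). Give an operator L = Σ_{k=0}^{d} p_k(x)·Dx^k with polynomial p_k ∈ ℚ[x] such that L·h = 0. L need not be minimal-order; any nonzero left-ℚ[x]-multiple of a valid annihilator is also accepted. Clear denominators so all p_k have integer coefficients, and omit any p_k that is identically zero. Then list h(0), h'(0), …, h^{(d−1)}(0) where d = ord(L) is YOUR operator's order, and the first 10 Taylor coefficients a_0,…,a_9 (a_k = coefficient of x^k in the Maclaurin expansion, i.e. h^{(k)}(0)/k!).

L = 3 + (-1 + x + 2·x^2)·Dx  (order 1).
h: a_k = 2, 6, 12, 24, 48, 96, 192, 384, 768, 1536, …
ICs: h(0) = 2.

f: a_k = 2, 6, 18, 54, 162, 486, 1458, 4374, 13122, 39366, …
Substitute x→r, Dx→(1/r')Dx; clear ⇒ L₀.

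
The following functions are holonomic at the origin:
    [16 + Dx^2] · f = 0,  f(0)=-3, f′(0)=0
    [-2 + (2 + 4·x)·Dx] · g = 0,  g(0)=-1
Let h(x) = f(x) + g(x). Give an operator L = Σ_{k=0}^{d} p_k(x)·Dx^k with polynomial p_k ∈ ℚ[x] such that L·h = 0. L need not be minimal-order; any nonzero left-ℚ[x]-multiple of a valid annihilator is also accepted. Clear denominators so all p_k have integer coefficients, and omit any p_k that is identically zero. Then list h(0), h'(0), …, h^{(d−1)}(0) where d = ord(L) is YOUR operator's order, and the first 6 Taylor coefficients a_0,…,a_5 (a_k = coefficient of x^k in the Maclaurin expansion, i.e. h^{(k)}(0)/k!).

L = (-304 - 1024·x - 1024·x^2) + (240 + 1504·x + 3072·x^2 + 2048·x^3)·Dx + (-19 - 64·x - 64·x^2)·Dx^2 + (15 + 94·x + 192·x^2 + 128·x^3)·Dx^3  (order 3).
h: a_k = -4, -1, 49/2, -1/2, -251/8, -7/8, …
ICs: h(0) = -4, h′(0) = -1, h′′(0) = 49.

f: a_k = -3, 0, 24, 0, -32, 0, …
g: a_k = -1, -1, 1/2, -1/2, 5/8, -7/8, …
Sum ⇒ L₀ = lclm(L_f,L_g) in ℚ(x)⟨Dx⟩.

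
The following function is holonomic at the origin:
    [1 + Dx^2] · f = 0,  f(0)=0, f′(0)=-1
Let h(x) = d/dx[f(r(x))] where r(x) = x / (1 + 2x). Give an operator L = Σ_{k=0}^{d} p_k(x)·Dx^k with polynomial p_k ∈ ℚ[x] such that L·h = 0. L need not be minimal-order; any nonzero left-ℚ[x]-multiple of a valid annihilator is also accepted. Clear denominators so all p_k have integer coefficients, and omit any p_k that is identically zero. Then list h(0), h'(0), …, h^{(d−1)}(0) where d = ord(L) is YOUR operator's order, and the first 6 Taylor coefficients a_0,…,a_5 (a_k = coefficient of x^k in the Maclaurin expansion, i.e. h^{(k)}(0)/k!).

f: a_k = 0, -1, 0, 1/6, 0, -1/120, …
L₀ from L_f via x↦r, Dx↦r'^{-1}Dx.
Derive L from L₀ (diff closure).
L = (25 + 96·x + 96·x^2) + (12 + 72·x + 144·x^2 + 96·x^3)·Dx + (1 + 8·x + 24·x^2 + 32·x^3 + 16·x^4)·Dx^2  (order 2).
h: a_k = -1, 4, -23/2, 28, -1441/24, 225/2, …
ICs: h(0) = -1, h′(0) = 4.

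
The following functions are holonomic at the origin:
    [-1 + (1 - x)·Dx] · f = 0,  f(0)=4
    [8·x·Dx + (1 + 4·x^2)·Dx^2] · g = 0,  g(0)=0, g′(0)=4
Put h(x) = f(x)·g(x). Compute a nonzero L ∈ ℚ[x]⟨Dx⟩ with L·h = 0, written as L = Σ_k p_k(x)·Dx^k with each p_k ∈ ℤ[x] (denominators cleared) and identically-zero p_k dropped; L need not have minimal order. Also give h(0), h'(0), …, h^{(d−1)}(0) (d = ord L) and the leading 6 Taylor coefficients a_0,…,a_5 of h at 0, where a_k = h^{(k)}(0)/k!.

L = 8·x + (2 - 8·x + 16·x^2)·Dx + (-1 + x - 4·x^2 + 4·x^3)·Dx^2  (order 2).
h: a_k = 0, 16, 16, -16/3, -16/3, 688/15, …
ICs: h(0) = 0, h′(0) = 16.

f: a_k = 4, 4, 4, 4, 4, 4, …
g: a_k = 0, 4, 0, -16/3, 0, 64/5, …
h₀=f·g: eliminate ⇒ L₀, order ≤ 1·2.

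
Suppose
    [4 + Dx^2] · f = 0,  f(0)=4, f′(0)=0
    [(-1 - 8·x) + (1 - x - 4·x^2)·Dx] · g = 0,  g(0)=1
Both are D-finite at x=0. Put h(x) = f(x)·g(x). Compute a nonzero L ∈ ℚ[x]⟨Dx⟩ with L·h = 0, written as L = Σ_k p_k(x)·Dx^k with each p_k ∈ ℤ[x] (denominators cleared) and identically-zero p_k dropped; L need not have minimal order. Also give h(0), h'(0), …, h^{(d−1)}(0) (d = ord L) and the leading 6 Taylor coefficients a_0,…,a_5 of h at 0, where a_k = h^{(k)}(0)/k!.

L = (4 + 4·x + 16·x^2) + (2 + 16·x)·Dx + (-1 + x + 4·x^2)·Dx^2  (order 2).
h: a_k = 4, 4, 12, 28, 236/3, 572/3, …
ICs: h(0) = 4, h′(0) = 4.

f: a_k = 4, 0, -8, 0, 8/3, 0, …
g: a_k = 1, 1, 5, 9, 29, 65, …
f·g: L₀ = L_f ⊗_s L_g, ord ≤ 2·1.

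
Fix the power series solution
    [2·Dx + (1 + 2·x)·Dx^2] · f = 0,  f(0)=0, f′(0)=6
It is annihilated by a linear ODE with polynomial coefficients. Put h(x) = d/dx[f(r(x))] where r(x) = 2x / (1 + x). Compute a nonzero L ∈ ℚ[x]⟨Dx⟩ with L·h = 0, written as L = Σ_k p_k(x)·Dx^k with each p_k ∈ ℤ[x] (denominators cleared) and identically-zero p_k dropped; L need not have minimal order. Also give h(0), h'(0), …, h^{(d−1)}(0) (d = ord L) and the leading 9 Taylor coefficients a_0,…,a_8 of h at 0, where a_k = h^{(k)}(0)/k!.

f: a_k = 0, 6, -6, 8, -12, 96/5, -32, 384/7, -96, …
h₀=f(r): pull back L_f along r ⇒ L₀.
h=h₀': d/dx-closure on L₀ ⇒ L.
L = (6 + 10·x) + (1 + 6·x + 5·x^2)·Dx  (order 1).
h: a_k = 12, -72, 372, -1872, 9372, -46872, 234372, -1171872, 5859372, …
ICs: h(0) = 12.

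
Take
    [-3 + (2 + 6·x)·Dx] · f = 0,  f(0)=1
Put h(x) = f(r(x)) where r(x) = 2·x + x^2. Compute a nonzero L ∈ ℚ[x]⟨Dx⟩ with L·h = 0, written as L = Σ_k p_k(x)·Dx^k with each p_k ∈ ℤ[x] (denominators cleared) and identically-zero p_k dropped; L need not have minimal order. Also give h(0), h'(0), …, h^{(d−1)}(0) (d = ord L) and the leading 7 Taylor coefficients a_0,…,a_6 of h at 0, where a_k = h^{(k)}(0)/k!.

f: a_k = 1, 3/2, -9/8, 27/16, -405/128, 1701/256, -15309/1024, …
f∘r: x↦r, Dx↦Dx/r' in L_f ⇒ L₀.
L = (-3 - 3·x) + (1 + 6·x + 3·x^2)·Dx  (order 1).
h: a_k = 1, 3, -3, 9, -63/2, 243/2, -999/2, …
ICs: h(0) = 1.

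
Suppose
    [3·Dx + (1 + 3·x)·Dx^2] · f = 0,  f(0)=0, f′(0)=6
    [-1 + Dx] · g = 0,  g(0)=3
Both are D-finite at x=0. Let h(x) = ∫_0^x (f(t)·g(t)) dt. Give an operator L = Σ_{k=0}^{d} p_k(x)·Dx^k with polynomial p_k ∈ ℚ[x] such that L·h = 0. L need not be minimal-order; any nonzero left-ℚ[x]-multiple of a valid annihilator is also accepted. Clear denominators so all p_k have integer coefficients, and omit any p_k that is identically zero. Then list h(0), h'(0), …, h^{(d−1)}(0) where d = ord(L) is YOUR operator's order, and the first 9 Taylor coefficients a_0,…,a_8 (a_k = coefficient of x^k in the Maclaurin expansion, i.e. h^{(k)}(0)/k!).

f: a_k = 0, 6, -9, 18, -81/2, 486/5, -243, 4374/7, -6561/4, …
g: a_k = 3, 3, 3/2, 1/2, 1/8, 1/40, 1/240, 1/1680, 1/13440, …
h₀=f·g: eliminate ⇒ L₀, order ≤ 2·1.
h=∫h₀ ⇒ L = L₀·Dx.
L = (-2 + 3·x)·Dx + (1 - 6·x)·Dx^2 + (1 + 3·x)·Dx^3  (order 3).
h: a_k = 0, 0, 9, -3, 9, -78/5, 1289/40, -3921/56, 44561/280, …
ICs: h(0) = 0, h′(0) = 0, h′′(0) = 18.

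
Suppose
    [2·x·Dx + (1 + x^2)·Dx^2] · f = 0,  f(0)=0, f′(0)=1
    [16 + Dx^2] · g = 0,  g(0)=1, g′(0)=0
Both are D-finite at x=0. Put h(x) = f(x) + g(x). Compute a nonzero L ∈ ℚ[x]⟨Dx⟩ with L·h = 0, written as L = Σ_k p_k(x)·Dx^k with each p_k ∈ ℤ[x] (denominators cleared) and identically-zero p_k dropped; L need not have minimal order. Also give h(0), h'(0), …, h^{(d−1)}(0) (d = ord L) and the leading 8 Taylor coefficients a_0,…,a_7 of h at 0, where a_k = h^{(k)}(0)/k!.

f: a_k = 0, 1, 0, -1/3, 0, 1/5, 0, -1/7, …
g: a_k = 1, 0, -8, 0, 32/3, 0, -256/45, 0, …
Sum ⇒ L₀ = lclm(L_f,L_g) in ℚ(x)⟨Dx⟩.
L = (64·x + 704·x^3 + 256·x^5)·Dx + (112 + 416·x^2 + 432·x^4 + 128·x^6)·Dx^2 + (4·x + 44·x^3 + 16·x^5)·Dx^3 + (7 + 26·x^2 + 27·x^4 + 8·x^6)·Dx^4  (order 4).
h: a_k = 1, 1, -8, -1/3, 32/3, 1/5, -256/45, -1/7, …
ICs: h(0) = 1, h′(0) = 1, h′′(0) = -16, h′′′(0) = -2.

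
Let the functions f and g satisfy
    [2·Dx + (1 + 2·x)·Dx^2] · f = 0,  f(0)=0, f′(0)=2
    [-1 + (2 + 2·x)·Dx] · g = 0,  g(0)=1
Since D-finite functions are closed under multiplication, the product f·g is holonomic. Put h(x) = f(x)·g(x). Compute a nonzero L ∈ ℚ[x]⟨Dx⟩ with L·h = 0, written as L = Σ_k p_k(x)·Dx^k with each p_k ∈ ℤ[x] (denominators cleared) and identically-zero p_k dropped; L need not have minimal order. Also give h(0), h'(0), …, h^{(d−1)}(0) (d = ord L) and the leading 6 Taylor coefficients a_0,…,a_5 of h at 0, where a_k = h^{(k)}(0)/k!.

f: a_k = 0, 2, -2, 8/3, -4, 32/5, …
g: a_k = 1, 1/2, -1/8, 1/16, -5/128, 7/256, …
Sym-product of L_f,L_g gives L₀ (≤ ord 2).
L = (-1 + 2·x) + (4 + 4·x)·Dx + (4 + 16·x + 20·x^2 + 8·x^3)·Dx^2  (order 2).
h: a_k = 0, 2, -1, 17/12, -55/24, 3709/960, …
ICs: h(0) = 0, h′(0) = 2.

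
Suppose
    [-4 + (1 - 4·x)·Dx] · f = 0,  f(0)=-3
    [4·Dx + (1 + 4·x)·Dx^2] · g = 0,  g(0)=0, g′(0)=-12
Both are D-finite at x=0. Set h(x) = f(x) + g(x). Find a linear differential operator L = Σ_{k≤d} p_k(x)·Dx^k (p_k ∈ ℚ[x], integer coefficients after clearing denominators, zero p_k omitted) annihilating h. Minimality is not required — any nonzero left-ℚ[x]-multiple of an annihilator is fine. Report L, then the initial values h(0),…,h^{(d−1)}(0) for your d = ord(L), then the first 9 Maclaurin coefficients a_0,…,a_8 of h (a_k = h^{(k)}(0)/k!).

L = (160 + 128·x)·Dx + (16 + 256·x + 256·x^2)·Dx^2 + (-3 - 4·x + 48·x^2 + 64·x^3)·Dx^3  (order 3).
h: a_k = -3, -24, -24, -256, -576, -18432/5, -10240, -393216/7, -172032, …
ICs: h(0) = -3, h′(0) = -24, h′′(0) = -48.

f: a_k = -3, -12, -48, -192, -768, -3072, -12288, -49152, -196608, …
g: a_k = 0, -12, 24, -64, 192, -3072/5, 2048, -49152/7, 24576, …
Sum ⇒ L₀ = lclm(L_f,L_g) in ℚ(x)⟨Dx⟩.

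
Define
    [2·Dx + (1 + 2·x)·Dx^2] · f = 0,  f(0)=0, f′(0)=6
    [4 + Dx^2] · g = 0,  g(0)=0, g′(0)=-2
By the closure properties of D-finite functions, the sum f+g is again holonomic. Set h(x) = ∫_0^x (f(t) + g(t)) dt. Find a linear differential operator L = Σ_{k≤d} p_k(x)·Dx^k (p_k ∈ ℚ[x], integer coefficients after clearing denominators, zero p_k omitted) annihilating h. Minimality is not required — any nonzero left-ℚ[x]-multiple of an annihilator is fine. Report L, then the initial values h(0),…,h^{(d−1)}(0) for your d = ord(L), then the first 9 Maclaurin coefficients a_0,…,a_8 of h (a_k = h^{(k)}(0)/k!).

L = (56 + 32·x + 32·x^2)·Dx^2 + (12 + 40·x + 48·x^2 + 32·x^3)·Dx^3 + (14 + 8·x + 8·x^2)·Dx^4 + (3 + 10·x + 12·x^2 + 8·x^3)·Dx^5  (order 5).
h: a_k = 0, 0, 2, -2, 7/3, -12/5, 142/45, -32/7, 2161/315, …
ICs: h(0) = 0, h′(0) = 0, h′′(0) = 4, h′′′(0) = -12, h′′′′(0) = 56.

f: a_k = 0, 6, -6, 8, -12, 96/5, -32, 384/7, -96, …
g: a_k = 0, -2, 0, 4/3, 0, -4/15, 0, 8/315, 0, …
h₀=f+g: left-lcm gives L₀, ord ≤ 4.
h=∫h₀ ⇒ L = L₀·Dx.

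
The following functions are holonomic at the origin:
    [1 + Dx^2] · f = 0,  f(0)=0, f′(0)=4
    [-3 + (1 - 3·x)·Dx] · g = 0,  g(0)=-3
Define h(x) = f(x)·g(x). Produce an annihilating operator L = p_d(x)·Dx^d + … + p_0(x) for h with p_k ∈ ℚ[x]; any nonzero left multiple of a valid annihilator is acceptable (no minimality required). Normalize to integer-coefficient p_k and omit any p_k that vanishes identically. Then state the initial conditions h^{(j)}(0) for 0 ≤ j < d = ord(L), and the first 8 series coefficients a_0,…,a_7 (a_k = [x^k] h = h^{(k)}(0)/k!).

f: a_k = 0, 4, 0, -2/3, 0, 1/30, 0, -1/1260, …
g: a_k = -3, -9, -27, -81, -243, -729, -2187, -6561, …
h₀=f·g: eliminate ⇒ L₀, order ≤ 2·1.
L = (-1 + 3·x) + 6·Dx + (-1 + 3·x)·Dx^2  (order 2).
h: a_k = 0, -12, -36, -106, -318, -9541/10, -28623/10, -3606497/420, …
ICs: h(0) = 0, h′(0) = -12.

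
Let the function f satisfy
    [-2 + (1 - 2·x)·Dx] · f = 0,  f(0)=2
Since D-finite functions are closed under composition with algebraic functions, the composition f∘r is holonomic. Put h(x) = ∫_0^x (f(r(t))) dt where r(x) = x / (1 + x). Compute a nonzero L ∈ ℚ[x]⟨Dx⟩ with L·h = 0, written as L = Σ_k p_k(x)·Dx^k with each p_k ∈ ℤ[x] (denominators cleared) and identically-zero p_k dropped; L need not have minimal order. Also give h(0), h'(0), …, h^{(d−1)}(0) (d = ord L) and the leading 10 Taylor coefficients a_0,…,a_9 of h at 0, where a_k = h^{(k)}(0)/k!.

f: a_k = 2, 4, 8, 16, 32, 64, 128, 256, 512, 1024, …
Substitute x→r, Dx→(1/r')Dx; clear ⇒ L₀.
h=∫₀ˣh₀: take L = L₀·Dx.
L = 2·Dx + (-1 + x^2)·Dx^2  (order 2).
h: a_k = 0, 2, 2, 4/3, 1, 4/5, 2/3, 4/7, 1/2, 4/9, …
ICs: h(0) = 0, h′(0) = 2.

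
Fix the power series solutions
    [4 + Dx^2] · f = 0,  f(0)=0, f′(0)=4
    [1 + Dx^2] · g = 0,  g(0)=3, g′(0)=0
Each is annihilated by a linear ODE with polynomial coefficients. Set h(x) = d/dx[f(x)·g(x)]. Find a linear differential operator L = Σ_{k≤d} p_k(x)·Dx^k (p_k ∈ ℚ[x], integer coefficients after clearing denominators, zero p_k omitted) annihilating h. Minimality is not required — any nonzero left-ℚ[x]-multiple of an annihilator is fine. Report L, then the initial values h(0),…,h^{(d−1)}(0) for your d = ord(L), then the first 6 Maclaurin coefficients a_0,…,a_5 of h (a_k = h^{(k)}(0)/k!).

L = 9 + 10·Dx^2 + Dx^4  (order 4).
h: a_k = 12, 0, -42, 0, 61/2, 0, …
ICs: h(0) = 12, h′(0) = 0, h′′(0) = -84, h′′′(0) = 0.

f: a_k = 0, 4, 0, -8/3, 0, 8/15, …
g: a_k = 3, 0, -3/2, 0, 1/8, 0, …
L₀ := L_f ⊗_s L_g (sym. prod.), ord ≤ 4.
h=h₀': d/dx-closure on L₀ ⇒ L.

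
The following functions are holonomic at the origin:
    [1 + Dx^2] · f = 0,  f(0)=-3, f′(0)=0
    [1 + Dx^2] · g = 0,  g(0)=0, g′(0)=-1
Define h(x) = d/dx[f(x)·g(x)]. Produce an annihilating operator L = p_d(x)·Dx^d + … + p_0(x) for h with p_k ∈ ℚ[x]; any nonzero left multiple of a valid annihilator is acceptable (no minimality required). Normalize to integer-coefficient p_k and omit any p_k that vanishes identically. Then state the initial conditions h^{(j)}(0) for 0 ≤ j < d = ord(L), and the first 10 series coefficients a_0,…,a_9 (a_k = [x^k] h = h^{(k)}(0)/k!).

f: a_k = -3, 0, 3/2, 0, -1/8, 0, 1/240, 0, -1/13440, 0, …
g: a_k = 0, -1, 0, 1/6, 0, -1/120, 0, 1/5040, 0, -1/362880, …
h₀=f·g: eliminate ⇒ L₀, order ≤ 2·2.
h=h₀': d/dx-closure on L₀ ⇒ L.
L = 4 + Dx^2  (order 2).
h: a_k = 3, 0, -6, 0, 2, 0, -4/15, 0, 2/105, 0, …
ICs: h(0) = 3, h′(0) = 0.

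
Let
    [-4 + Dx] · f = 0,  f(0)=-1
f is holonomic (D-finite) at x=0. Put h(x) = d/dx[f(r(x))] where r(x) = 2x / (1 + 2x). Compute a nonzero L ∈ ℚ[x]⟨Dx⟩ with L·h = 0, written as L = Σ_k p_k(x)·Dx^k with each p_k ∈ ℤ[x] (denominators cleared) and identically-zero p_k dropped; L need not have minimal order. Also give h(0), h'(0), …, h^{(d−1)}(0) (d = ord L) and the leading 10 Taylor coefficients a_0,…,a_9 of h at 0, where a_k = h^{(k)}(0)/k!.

f: a_k = -1, -4, -8, -32/3, -32/3, -128/15, -256/45, -1024/315, -512/315, -2048/2835, …
L₀ from L_f via x↦r, Dx↦r'^{-1}Dx.
Differentiate: ansatz ord ≤ ord L₀ ⇒ L.
L = (4 - 8·x) + (-1 - 4·x - 4·x^2)·Dx  (order 1).
h: a_k = -8, -32, 32, 256/3, -896/3, 5632/15, 8704/45, -647168/315, 1697792/315, -24240128/2835, …
ICs: h(0) = -8.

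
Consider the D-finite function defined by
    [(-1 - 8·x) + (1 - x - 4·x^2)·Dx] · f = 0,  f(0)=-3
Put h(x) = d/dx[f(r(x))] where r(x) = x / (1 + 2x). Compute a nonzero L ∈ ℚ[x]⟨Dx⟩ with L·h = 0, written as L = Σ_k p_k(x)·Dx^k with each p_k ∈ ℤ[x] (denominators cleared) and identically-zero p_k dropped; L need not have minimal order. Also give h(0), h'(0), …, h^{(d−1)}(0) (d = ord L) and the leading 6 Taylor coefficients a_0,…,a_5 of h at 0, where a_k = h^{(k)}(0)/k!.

f: a_k = -3, -3, -15, -27, -87, -195, …
L₀ from L_f via x↦r, Dx↦r'^{-1}Dx.
h₀' ⇒ L via d/dx closure of L₀.
L = (6 + 12·x + 72·x^2 + 80·x^3) + (-1 - 15·x - 54·x^2 - 36·x^3 + 40·x^4)·Dx  (order 1).
h: a_k = -3, -18, 63, -324, 1425, -6102, …
ICs: h(0) = -3.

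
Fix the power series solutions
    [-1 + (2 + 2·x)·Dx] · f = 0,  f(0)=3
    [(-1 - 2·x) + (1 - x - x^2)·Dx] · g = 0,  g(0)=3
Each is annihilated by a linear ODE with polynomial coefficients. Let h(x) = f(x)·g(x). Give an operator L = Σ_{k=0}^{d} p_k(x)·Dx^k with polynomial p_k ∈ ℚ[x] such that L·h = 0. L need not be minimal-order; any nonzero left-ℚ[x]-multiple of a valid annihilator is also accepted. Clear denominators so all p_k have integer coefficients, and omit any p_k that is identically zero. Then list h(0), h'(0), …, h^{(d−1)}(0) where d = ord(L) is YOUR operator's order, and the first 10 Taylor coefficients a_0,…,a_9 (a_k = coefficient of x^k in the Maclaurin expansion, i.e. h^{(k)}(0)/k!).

f: a_k = 3, 3/2, -3/8, 3/16, -15/128, 21/256, -63/1024, 99/2048, -1287/32768, 2145/65536, …
g: a_k = 3, 3, 6, 9, 15, 24, 39, 63, 102, 165, …
Product ⇒ symmetric product L₀, ord ≤ 1.
L = (3 + 5·x + 3·x^2) + (-2 + 4·x^2 + 2·x^3)·Dx  (order 1).
h: a_k = 9, 27/2, 171/8, 567/16, 7227/128, 23589/256, 151983/1024, 492975/2048, 12747195/32768, 41276025/65536, …
ICs: h(0) = 9.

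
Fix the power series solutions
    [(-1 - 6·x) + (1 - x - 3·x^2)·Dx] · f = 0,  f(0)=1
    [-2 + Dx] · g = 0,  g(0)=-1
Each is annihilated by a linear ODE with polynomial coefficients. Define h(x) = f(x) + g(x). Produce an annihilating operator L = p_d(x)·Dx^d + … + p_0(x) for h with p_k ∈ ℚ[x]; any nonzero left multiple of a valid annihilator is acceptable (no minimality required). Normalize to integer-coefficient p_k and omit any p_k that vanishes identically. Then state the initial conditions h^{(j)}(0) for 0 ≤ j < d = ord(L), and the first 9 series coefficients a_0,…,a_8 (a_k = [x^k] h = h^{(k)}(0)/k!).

L = (-12 - 16·x - 144·x^2 - 72·x^3) + (4 + 26·x + 74·x^2 - 24·x^3 - 36·x^4)·Dx + (1 - 9·x - x^2 + 30·x^3 + 18·x^4)·Dx^2  (order 2).
h: a_k = 0, -1, 2, 17/3, 55/3, 596/15, 4361/45, 68347/315, 160018/315, …
ICs: h(0) = 0, h′(0) = -1.

f: a_k = 1, 1, 4, 7, 19, 40, 97, 217, 508, …
g: a_k = -1, -2, -2, -4/3, -2/3, -4/15, -4/45, -8/315, -2/315, …
L₀ := lclm(L_f,L_g); ord L₀ ≤ 1+1.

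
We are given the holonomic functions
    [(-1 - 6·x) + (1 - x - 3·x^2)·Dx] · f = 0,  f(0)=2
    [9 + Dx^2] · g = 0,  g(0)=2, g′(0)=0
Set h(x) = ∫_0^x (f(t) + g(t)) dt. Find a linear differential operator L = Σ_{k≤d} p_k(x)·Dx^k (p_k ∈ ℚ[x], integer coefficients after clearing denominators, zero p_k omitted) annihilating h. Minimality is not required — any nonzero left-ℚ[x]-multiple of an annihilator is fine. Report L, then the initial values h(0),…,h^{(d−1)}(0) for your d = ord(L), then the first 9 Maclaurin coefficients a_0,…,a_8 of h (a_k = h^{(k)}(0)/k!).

f: a_k = 2, 2, 8, 14, 38, 80, 194, 434, 1016, …
g: a_k = 2, 0, -9, 0, 27/4, 0, -81/40, 0, 729/2240, …
f+g: L₀ = lclm(L_f,L_g), ord ≤ 1+2.
h=∫₀ˣh₀: take L = L₀·Dx.
L = (459 + 2916·x + 1539·x^2 + 3888·x^3 + 3645·x^4 + 4374·x^5)·Dx + (-153 + 153·x + 378·x^2 - 405·x^3 + 2187·x^5 + 2187·x^6)·Dx^2 + (51 + 324·x + 171·x^2 + 432·x^3 + 405·x^4 + 486·x^5)·Dx^3 + (-17 + 17·x + 42·x^2 - 45·x^3 + 243·x^5 + 243·x^6)·Dx^4  (order 4).
h: a_k = 0, 4, 1, -1/3, 7/2, 179/20, 40/3, 1097/40, 217/4, …
ICs: h(0) = 0, h′(0) = 4, h′′(0) = 2, h′′′(0) = -2.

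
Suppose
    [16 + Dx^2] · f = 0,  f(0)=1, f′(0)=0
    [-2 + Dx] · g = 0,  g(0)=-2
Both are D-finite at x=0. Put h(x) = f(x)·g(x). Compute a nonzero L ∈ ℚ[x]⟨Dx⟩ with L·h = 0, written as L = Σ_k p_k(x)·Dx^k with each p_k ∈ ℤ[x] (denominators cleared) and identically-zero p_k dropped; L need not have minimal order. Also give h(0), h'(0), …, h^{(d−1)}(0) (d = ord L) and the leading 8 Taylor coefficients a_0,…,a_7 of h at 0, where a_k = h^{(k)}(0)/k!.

f: a_k = 1, 0, -8, 0, 32/3, 0, -256/45, 0, …
g: a_k = -2, -4, -4, -8/3, -4/3, -8/15, -8/45, -16/315, …
f·g: L₀ = L_f ⊗_s L_g, ord ≤ 2·1.
L = 20 - 4·Dx + Dx^2  (order 2).
h: a_k = -2, -4, 12, 88/3, 28/3, -328/15, -104/5, -464/315, …
ICs: h(0) = -2, h′(0) = -4.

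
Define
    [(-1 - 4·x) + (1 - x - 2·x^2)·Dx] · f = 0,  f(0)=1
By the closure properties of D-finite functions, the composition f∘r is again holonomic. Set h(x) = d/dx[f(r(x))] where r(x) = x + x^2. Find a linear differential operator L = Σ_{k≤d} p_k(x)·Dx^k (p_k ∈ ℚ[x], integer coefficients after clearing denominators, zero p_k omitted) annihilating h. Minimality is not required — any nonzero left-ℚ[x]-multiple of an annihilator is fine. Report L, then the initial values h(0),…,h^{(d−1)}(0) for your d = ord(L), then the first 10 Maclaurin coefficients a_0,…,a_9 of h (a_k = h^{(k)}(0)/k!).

f: a_k = 1, 1, 3, 5, 11, 21, 43, 85, 171, 341, …
L₀ from L_f via x↦r, Dx↦r'^{-1}Dx.
h=h₀': d/dx-closure on L₀ ⇒ L.
L = (8 + 10·x + 30·x^2 + 40·x^3 + 20·x^4) + (-1 - x + 5·x^2 + 10·x^3 + 10·x^4 + 4·x^5)·Dx  (order 1).
h: a_k = 1, 8, 33, 116, 400, 1314, 4179, 13056, 40131, 121810, …
ICs: h(0) = 1.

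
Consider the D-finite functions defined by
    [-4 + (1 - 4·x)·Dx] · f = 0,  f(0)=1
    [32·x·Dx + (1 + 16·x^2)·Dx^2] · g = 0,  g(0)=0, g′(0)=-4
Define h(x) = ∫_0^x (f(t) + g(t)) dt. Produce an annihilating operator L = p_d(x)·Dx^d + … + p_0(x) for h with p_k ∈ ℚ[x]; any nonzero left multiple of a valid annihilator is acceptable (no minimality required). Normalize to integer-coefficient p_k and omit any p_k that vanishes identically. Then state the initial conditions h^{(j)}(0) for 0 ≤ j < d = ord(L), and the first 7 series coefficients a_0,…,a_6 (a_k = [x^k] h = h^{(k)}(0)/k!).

L = (-32 + 512·x + 1536·x^2)·Dx^2 + (16 - 32·x + 256·x^2 + 1536·x^3)·Dx^3 + (-1 + 256·x^4)·Dx^4  (order 4).
h: a_k = 0, 1, 0, 16/3, 64/3, 256/5, 2048/15, …
ICs: h(0) = 0, h′(0) = 1, h′′(0) = 0, h′′′(0) = 32.

f: a_k = 1, 4, 16, 64, 256, 1024, 4096, …
g: a_k = 0, -4, 0, 64/3, 0, -1024/5, 0, …
Sum ⇒ L₀ = lclm(L_f,L_g) in ℚ(x)⟨Dx⟩.
h=∫h₀ ⇒ L = L₀·Dx.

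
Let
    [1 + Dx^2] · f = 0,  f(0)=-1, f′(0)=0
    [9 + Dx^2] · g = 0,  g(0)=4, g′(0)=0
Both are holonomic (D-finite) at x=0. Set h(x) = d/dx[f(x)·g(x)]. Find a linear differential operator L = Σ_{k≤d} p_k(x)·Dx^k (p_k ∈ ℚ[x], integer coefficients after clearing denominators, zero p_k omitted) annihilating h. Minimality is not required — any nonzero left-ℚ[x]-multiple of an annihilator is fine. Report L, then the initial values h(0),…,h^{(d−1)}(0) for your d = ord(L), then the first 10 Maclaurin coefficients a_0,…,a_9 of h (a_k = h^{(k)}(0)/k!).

f: a_k = -1, 0, 1/2, 0, -1/24, 0, 1/720, 0, -1/40320, 0, …
g: a_k = 4, 0, -18, 0, 27/2, 0, -81/20, 0, 729/1120, 0, …
Sym-product of L_f,L_g gives L₀ (≤ ord 4).
Differentiate: ansatz ord ≤ ord L₀ ⇒ L.
L = 64 + 20·Dx^2 + Dx^4  (order 4).
h: a_k = 0, 40, 0, -272/3, 0, 208/3, 0, -8224/315, 0, 3280/567, …
ICs: h(0) = 0, h′(0) = 40, h′′(0) = 0, h′′′(0) = -544.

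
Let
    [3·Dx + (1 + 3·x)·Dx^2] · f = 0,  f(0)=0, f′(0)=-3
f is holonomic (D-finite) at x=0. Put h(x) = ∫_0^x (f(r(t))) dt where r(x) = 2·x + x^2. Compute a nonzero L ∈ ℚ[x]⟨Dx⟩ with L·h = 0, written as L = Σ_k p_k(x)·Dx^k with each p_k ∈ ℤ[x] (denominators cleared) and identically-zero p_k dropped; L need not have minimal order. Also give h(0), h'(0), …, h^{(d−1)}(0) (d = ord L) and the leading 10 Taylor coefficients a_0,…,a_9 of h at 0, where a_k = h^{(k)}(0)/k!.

L = (5 + 6·x + 3·x^2)·Dx^2 + (1 + 7·x + 9·x^2 + 3·x^3)·Dx^3  (order 3).
h: a_k = 0, 0, -3, 5, -27/2, 441/10, -801/5, 4365/7, -71361/28, 43209/4, …
ICs: h(0) = 0, h′(0) = 0, h′′(0) = -6.

f: a_k = 0, -3, 9/2, -9, 81/4, -243/5, 243/2, -2187/7, 6561/8, -2187, …
Change of var in L_f (x↦r) gives L₀.
h=∫h₀ ⇒ L = L₀·Dx.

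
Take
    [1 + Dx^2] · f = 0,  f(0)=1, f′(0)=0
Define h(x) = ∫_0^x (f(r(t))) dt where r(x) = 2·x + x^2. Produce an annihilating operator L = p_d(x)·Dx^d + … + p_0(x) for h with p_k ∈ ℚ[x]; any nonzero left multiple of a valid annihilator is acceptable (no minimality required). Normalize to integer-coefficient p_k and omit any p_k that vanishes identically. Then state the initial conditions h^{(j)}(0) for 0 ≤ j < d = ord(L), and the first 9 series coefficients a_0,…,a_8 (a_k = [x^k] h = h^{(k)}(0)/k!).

f: a_k = 1, 0, -1/2, 0, 1/24, 0, -1/720, 0, 1/40320, …
Substitute x→r, Dx→(1/r')Dx; clear ⇒ L₀.
h=∫h₀ ⇒ L = L₀·Dx.
L = (4 + 12·x + 12·x^2 + 4·x^3)·Dx - Dx^2 + (1 + x)·Dx^3  (order 3).
h: a_k = 0, 1, 0, -2/3, -1/2, 1/30, 2/9, 41/315, 1/120, …
ICs: h(0) = 0, h′(0) = 1, h′′(0) = 0.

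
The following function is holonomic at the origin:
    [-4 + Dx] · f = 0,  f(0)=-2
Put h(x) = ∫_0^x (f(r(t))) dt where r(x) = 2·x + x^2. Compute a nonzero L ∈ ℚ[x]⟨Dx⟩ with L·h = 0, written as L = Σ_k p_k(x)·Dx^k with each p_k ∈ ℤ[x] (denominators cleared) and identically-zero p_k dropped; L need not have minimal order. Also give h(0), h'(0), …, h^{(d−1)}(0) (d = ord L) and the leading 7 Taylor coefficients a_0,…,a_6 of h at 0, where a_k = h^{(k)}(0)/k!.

f: a_k = -2, -8, -16, -64/3, -64/3, -256/15, -512/45, …
Substitute x→r, Dx→(1/r')Dx; clear ⇒ L₀.
h=∫h₀ ⇒ L = L₀·Dx.
L = (-8 - 8·x)·Dx + Dx^2  (order 2).
h: a_k = 0, -2, -8, -24, -176/3, -368/3, -3392/15, …
ICs: h(0) = 0, h′(0) = -2.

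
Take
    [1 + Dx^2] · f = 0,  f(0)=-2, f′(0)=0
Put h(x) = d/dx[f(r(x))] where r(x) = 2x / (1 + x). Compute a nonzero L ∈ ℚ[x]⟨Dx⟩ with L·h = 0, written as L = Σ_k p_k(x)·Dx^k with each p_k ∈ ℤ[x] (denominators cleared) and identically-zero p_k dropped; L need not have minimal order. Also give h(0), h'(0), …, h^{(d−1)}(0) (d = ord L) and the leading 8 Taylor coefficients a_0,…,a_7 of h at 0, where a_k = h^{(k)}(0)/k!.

f: a_k = -2, 0, 1, 0, -1/12, 0, 1/360, 0, …
f∘r: x↦r, Dx↦Dx/r' in L_f ⇒ L₀.
Derive L from L₀ (diff closure).
L = (10 + 12·x + 6·x^2) + (6 + 18·x + 18·x^2 + 6·x^3)·Dx + (1 + 4·x + 6·x^2 + 4·x^3 + x^4)·Dx^2  (order 2).
h: a_k = 0, 8, -24, 128/3, -160/3, 616/15, 56/5, -37664/315, …
ICs: h(0) = 0, h′(0) = 8.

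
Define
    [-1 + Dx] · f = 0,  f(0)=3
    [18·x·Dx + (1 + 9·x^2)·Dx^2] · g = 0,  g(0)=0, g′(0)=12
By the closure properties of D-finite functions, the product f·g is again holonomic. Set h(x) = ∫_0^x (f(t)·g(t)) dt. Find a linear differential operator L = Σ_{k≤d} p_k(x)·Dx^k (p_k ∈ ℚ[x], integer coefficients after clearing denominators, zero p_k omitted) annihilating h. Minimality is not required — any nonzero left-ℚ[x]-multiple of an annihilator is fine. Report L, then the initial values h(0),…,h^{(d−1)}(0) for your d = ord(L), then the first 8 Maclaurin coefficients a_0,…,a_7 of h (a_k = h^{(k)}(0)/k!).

L = (1 - 18·x + 9·x^2)·Dx + (-2 + 18·x - 18·x^2)·Dx^2 + (1 + 9·x^2)·Dx^3  (order 3).
h: a_k = 0, 0, 18, 12, -45/2, -102/5, 1769/20, 1131/14, …
ICs: h(0) = 0, h′(0) = 0, h′′(0) = 36.

f: a_k = 3, 3, 3/2, 1/2, 1/8, 1/40, 1/240, 1/1680, …
g: a_k = 0, 12, 0, -36, 0, 972/5, 0, -8748/7, …
h₀=f·g: eliminate ⇒ L₀, order ≤ 1·2.
h=∫h₀ ⇒ L = L₀·Dx.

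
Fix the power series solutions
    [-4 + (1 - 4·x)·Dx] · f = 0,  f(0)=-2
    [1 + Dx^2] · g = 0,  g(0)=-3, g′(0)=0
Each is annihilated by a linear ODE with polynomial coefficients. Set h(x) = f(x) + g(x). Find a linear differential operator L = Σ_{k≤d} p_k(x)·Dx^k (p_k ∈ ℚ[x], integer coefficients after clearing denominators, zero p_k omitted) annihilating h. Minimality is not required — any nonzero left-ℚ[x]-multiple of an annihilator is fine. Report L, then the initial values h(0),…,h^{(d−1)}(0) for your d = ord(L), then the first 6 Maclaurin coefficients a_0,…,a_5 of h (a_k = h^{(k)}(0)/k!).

L = (388 - 32·x + 64·x^2) + (-33 + 140·x - 48·x^2 + 64·x^3)·Dx + (388 - 32·x + 64·x^2)·Dx^2 + (-33 + 140·x - 48·x^2 + 64·x^3)·Dx^3  (order 3).
h: a_k = -5, -8, -61/2, -128, -4097/8, -2048, …
ICs: h(0) = -5, h′(0) = -8, h′′(0) = -61.

f: a_k = -2, -8, -32, -128, -512, -2048, …
g: a_k = -3, 0, 3/2, 0, -1/8, 0, …
f+g: L₀ = lclm(L_f,L_g), ord ≤ 1+2.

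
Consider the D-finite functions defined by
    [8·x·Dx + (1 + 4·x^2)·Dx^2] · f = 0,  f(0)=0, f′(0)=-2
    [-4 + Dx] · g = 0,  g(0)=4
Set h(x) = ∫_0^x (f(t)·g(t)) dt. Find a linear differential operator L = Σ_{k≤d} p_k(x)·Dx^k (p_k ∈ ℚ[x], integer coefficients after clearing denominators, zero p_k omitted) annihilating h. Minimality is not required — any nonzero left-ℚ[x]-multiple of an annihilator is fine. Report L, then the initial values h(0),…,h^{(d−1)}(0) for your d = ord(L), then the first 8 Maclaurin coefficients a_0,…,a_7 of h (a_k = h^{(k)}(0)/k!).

L = (16 - 32·x + 64·x^2)·Dx + (-8 + 8·x - 32·x^2)·Dx^2 + (1 + 4·x^2)·Dx^3  (order 3).
h: a_k = 0, 0, -4, -32/3, -40/3, -128/15, -64/15, -512/63, …
ICs: h(0) = 0, h′(0) = 0, h′′(0) = -8.

f: a_k = 0, -2, 0, 8/3, 0, -32/5, 0, 128/7, …
g: a_k = 4, 16, 32, 128/3, 128/3, 512/15, 1024/45, 4096/315, …
Sym-product of L_f,L_g gives L₀ (≤ ord 2).
h=∫h₀ ⇒ L = L₀·Dx.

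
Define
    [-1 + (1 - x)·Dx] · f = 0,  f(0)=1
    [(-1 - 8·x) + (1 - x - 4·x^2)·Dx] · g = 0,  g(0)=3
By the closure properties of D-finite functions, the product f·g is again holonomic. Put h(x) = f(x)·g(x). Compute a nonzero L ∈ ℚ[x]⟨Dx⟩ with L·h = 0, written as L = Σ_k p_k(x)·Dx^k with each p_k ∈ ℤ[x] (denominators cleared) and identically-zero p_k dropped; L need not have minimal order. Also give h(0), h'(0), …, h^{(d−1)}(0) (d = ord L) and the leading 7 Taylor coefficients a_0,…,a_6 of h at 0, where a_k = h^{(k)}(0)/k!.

f: a_k = 1, 1, 1, 1, 1, 1, 1, …
g: a_k = 3, 3, 15, 27, 87, 195, 543, …
f·g: L₀ = L_f ⊗_s L_g, ord ≤ 1·1.
L = (-2 - 6·x + 12·x^2) + (1 - 2·x - 3·x^2 + 4·x^3)·Dx  (order 1).
h: a_k = 3, 6, 21, 48, 135, 330, 873, …
ICs: h(0) = 3.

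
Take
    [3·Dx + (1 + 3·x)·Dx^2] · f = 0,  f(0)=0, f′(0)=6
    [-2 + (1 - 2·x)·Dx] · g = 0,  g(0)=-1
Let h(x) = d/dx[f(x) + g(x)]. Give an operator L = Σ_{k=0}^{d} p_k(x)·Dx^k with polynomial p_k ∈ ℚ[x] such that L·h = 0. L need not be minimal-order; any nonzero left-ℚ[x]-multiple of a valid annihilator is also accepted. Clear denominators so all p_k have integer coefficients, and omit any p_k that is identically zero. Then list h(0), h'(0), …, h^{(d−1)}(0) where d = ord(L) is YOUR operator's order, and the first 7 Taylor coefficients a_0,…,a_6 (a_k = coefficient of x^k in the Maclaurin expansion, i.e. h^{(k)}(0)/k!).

L = (-144 - 72·x) + (-6 - 216·x - 144·x^2)·Dx + (7 + 13·x - 36·x^2 - 36·x^3)·Dx^2  (order 2).
h: a_k = 4, -26, 30, -226, 326, -1842, 3478, …
ICs: h(0) = 4, h′(0) = -26.

f: a_k = 0, 6, -9, 18, -81/2, 486/5, -243, …
g: a_k = -1, -2, -4, -8, -16, -32, -64, …
h₀=f+g: left-lcm gives L₀, ord ≤ 3.
Derive L from L₀ (diff closure).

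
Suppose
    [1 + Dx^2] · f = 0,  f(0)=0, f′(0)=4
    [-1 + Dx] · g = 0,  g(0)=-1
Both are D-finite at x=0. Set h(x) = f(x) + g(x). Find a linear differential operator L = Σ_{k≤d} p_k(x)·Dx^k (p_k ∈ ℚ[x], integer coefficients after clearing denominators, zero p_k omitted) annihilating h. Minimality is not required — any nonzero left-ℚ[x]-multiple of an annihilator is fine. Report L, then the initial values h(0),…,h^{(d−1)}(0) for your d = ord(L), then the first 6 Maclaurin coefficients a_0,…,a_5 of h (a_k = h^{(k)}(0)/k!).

L = -1 + Dx - Dx^2 + Dx^3  (order 3).
h: a_k = -1, 3, -1/2, -5/6, -1/24, 1/40, …
ICs: h(0) = -1, h′(0) = 3, h′′(0) = -1.

f: a_k = 0, 4, 0, -2/3, 0, 1/30, …
g: a_k = -1, -1, -1/2, -1/6, -1/24, -1/120, …
f+g: L₀ = lclm(L_f,L_g), ord ≤ 2+1.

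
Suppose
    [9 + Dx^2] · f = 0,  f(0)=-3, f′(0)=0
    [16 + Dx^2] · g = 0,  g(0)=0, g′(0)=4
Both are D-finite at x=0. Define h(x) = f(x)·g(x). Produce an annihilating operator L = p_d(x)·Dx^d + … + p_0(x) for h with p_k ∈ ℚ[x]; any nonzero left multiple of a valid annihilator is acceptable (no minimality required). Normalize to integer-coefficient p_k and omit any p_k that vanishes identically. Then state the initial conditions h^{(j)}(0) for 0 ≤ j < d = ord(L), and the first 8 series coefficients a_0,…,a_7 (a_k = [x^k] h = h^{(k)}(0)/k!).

f: a_k = -3, 0, 27/2, 0, -81/8, 0, 243/80, 0, …
g: a_k = 0, 4, 0, -32/3, 0, 128/15, 0, -1024/315, …
f·g: L₀ = L_f ⊗_s L_g, ord ≤ 2·2.
L = 49 + 50·Dx^2 + Dx^4  (order 4).
h: a_k = 0, -12, 0, 86, 0, -2101/10, 0, 102943/420, …
ICs: h(0) = 0, h′(0) = -12, h′′(0) = 0, h′′′(0) = 516.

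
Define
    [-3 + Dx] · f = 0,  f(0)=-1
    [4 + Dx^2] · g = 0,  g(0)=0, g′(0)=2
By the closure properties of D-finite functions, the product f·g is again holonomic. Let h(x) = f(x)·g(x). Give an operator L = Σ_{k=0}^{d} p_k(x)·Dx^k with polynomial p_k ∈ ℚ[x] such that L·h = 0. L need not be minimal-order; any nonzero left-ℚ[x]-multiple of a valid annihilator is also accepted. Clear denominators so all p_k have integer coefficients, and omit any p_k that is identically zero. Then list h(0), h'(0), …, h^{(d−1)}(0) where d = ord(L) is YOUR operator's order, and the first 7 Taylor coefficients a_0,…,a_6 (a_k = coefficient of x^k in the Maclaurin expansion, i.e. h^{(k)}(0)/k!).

L = 13 - 6·Dx + Dx^2  (order 2).
h: a_k = 0, -2, -6, -23/3, -5, -61/60, 23/20, …
ICs: h(0) = 0, h′(0) = -2.

f: a_k = -1, -3, -9/2, -9/2, -27/8, -81/40, -81/80, …
g: a_k = 0, 2, 0, -4/3, 0, 4/15, 0, …
L₀ := L_f ⊗_s L_g (sym. prod.), ord ≤ 2.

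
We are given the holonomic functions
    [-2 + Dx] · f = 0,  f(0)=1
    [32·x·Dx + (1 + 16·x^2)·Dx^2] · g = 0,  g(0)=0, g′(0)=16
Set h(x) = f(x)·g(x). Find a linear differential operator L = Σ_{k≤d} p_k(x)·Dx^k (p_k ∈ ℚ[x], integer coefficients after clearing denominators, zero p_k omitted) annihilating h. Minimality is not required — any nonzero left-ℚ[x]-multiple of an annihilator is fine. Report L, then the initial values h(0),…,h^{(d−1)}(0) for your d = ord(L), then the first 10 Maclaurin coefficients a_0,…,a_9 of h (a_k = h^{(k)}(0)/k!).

L = (4 - 64·x + 64·x^2) + (-4 + 32·x - 64·x^2)·Dx + (1 + 16·x^2)·Dx^2  (order 2).
h: a_k = 0, 16, 32, -160/3, -448/3, 3296/5, 13760/9, -816832/105, -5561216/315, 92914784/945, …
ICs: h(0) = 0, h′(0) = 16.

f: a_k = 1, 2, 2, 4/3, 2/3, 4/15, 4/45, 8/315, 2/315, 4/2835, …
g: a_k = 0, 16, 0, -256/3, 0, 4096/5, 0, -65536/7, 0, 1048576/9, …
L₀ := L_f ⊗_s L_g (sym. prod.), ord ≤ 2.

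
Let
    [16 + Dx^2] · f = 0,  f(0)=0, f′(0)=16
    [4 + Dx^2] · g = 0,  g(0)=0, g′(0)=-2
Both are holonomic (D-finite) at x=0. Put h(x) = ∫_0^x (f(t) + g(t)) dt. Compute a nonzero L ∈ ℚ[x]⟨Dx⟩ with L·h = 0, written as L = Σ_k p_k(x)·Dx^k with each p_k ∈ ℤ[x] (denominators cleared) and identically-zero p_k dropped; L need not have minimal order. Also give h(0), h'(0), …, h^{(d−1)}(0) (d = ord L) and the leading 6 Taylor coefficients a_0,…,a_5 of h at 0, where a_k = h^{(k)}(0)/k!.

f: a_k = 0, 16, 0, -128/3, 0, 512/15, …
g: a_k = 0, -2, 0, 4/3, 0, -4/15, …
f+g: L₀ = lclm(L_f,L_g), ord ≤ 2+2.
h=∫₀ˣh₀: take L = L₀·Dx.
L = 64·Dx + 20·Dx^3 + Dx^5  (order 5).
h: a_k = 0, 0, 7, 0, -31/3, 0, …
ICs: h(0) = 0, h′(0) = 0, h′′(0) = 14, h′′′(0) = 0, h′′′′(0) = -248.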